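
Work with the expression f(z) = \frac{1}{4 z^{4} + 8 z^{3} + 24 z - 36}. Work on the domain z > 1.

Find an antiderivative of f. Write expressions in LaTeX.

Factor the denominator (4 \left(z - 1\right) \left(z + 3\right) \left(z^{2} + 3\right)) and decompose: f = - \frac{z + 3}{96 \left(z^{2} + 3\right)} - \frac{1}{192 \left(z + 3\right)} + \frac{1}{64 \left(z - 1\right)}; each piece integrates to a log, atan, or power term.
Check: d/dz[\frac{\log{\left(z - 1 \right)}}{64} - \frac{\log{\left(z + 3 \right)}}{192} - \frac{\log{\left(z^{2} + 3 \right)}}{192} - \frac{\sqrt{3} \operatorname{atan}{\left(\frac{\sqrt{3} z}{3} \right)}}{96}] = \frac{1}{4 z^{4} + 8 z^{3} + 24 z - 36} = f(z).

An antiderivative is F(z) = \frac{\log{\left(z - 1 \right)}}{64} - \frac{\log{\left(z + 3 \right)}}{192} - \frac{\log{\left(z^{2} + 3 \right)}}{192} - \frac{\sqrt{3} \operatorname{atan}{\left(\frac{\sqrt{3} z}{3} \right)}}{96}.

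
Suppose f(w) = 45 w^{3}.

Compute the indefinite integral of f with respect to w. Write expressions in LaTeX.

F(w) = \frac{45 w^{4}}{4} + C

A candidate is checked by its d/dw: the result must match f(w).
Check: d/dw[\frac{45 w^{4}}{4}] = 45 w^{3} = f(w).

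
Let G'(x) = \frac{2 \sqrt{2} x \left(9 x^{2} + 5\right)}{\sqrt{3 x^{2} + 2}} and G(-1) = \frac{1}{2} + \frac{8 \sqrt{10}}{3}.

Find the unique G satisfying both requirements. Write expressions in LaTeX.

G(x) = \frac{4 \sqrt{2} \left(3 x^{2} + 1\right) \sqrt{3 x^{2} + 2} + 3}{6}

Recognize the product-rule pattern: G'(x) = u'v + uv' with u = 4 \sqrt{\frac{3 x^{2}}{2} + 1}, v = x^{2} + \frac{1}{3}, so integration by parts undoes it.
A general antiderivative is 4 \left(x^{2} + \frac{1}{3}\right) \sqrt{\frac{3 x^{2}}{2} + 1} + C.
The condition gives C = \frac{1}{2} + \frac{8 \sqrt{10}}{3} - (\frac{8 \sqrt{10}}{3}) = \frac{1}{2}.
So G(x) = \frac{4 \sqrt{2} \left(3 x^{2} + 1\right) \sqrt{3 x^{2} + 2} + 3}{6}.
Check: d/dx[\frac{4 \sqrt{2} \left(3 x^{2} + 1\right) \sqrt{3 x^{2} + 2} + 3}{6}] = \frac{18 \sqrt{2} x^{3} + 10 \sqrt{2} x}{\sqrt{3 x^{2} + 2}}, which equals G'(x).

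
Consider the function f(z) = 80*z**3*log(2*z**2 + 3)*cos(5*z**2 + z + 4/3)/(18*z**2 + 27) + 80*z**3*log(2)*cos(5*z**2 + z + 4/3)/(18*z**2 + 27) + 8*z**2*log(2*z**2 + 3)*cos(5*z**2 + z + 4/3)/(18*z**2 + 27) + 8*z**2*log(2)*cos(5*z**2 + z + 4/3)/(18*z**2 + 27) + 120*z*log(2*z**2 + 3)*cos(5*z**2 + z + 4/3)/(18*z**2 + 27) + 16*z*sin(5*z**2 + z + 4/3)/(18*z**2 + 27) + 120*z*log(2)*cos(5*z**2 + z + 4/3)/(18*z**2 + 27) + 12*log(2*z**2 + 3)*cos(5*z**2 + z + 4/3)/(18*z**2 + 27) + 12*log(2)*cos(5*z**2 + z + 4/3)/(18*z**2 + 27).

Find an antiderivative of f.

f has the shape u'v + uv' for u = 4*log(4*z**2 + 6)/9 and v = sin(5*z**2 + z + 4/3) — it is the derivative of the product u*v.
Check: d/dz[4*log(4*z**2 + 6)*sin(5*z**2 + z + 4/3)/9] = (80*z**3*log(2*z**2 + 3)*cos(5*z**2 + z + 4/3) + 80*z**3*log(2)*cos(5*z**2 + z + 4/3) + 8*z**2*log(2*z**2 + 3)*cos(5*z**2 + z + 4/3) + 8*z**2*log(2)*cos(5*z**2 + z + 4/3) + 120*z*log(2*z**2 + 3)*cos(5*z**2 + z + 4/3) + 16*z*sin(5*z**2 + z + 4/3) + 120*z*log(2)*cos(5*z**2 + z + 4/3) + 12*log(2*z**2 + 3)*cos(5*z**2 + z + 4/3) + 12*log(2)*cos(5*z**2 + z + 4/3))/(18*z**2 + 27), which equals f(z).

An antiderivative is F(z) = 4*log(4*z**2 + 6)*sin(5*z**2 + z + 4/3)/9.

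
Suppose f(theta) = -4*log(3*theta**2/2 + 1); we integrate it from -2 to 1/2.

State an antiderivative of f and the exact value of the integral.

For F(theta) to be correct the identity F'(theta) - f(theta) = 0 must hold.
F(theta) = -4*theta*log(3*theta**2/2 + 1) + 8*theta - 8*sqrt(6)*atan(sqrt(6)*theta/2)/3 is an antiderivative of f.
Check: d/dtheta[-4*theta*log(3*theta**2/2 + 1) + 8*theta - 8*sqrt(6)*atan(sqrt(6)*theta/2)/3] = -4*log(3*theta**2/2 + 1) = f(theta).
F(1/2) = -8*sqrt(6)*atan(sqrt(6)/4)/3 - 2*log(11/8) + 4; F(-2) = -16 + 8*sqrt(6)*atan(sqrt(6))/3 + 8*log(7).
Integral = F(1/2) - F(-2) = -8*log(7) - 8*sqrt(6)*atan(sqrt(6))/3 - 8*sqrt(6)*atan(sqrt(6)/4)/3 - 2*log(11/8) + 20.

Antiderivative: F(theta) = -4*theta*log(3*theta**2/2 + 1) + 8*theta - 8*sqrt(6)*atan(sqrt(6)*theta/2)/3; value = -8*log(7) - 8*sqrt(6)*atan(sqrt(6))/3 - 8*sqrt(6)*atan(sqrt(6)/4)/3 - 2*log(11/8) + 20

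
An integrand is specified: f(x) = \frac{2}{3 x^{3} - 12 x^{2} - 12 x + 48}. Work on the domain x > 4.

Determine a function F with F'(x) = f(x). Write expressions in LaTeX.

Factor the denominator (3 \left(x - 4\right) \left(x - 2\right) \left(x + 2\right)) and decompose: f = \frac{1}{36 \left(x + 2\right)} - \frac{1}{12 \left(x - 2\right)} + \frac{1}{18 \left(x - 4\right)}; each piece integrates to a log, atan, or power term.
Check: d/dx[\frac{\log{\left(x - 4 \right)}}{18} - \frac{\log{\left(x - 2 \right)}}{12} + \frac{\log{\left(x + 2 \right)}}{36}] = \frac{2}{3 x^{3} - 12 x^{2} - 12 x + 48} = f(x).

An antiderivative is F(x) = \frac{\log{\left(x - 4 \right)}}{18} - \frac{\log{\left(x - 2 \right)}}{12} + \frac{\log{\left(x + 2 \right)}}{36}.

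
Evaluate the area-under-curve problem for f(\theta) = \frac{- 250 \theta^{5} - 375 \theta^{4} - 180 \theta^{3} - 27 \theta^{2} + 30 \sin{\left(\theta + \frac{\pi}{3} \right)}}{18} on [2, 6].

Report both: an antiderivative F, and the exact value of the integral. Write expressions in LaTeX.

An antiderivative F(\theta) passes only if d/d\theta[F] lands on f(\theta) exactly.
F(\theta) = - \frac{125 \theta^{6} + 225 \theta^{5} + 135 \theta^{4} + 27 \theta^{3} + 90 \cos{\left(\theta + \frac{\pi}{3} \right)}}{54} is an antiderivative of f.
Check: d/d\theta[- \frac{125 \theta^{6} + 225 \theta^{5} + 135 \theta^{4} + 27 \theta^{3} + 90 \cos{\left(\theta + \frac{\pi}{3} \right)}}{54}] = - \frac{125 \theta^{5}}{9} - \frac{125 \theta^{4}}{6} - 10 \theta^{3} - \frac{3 \theta^{2}}{2} + \frac{5 \sin{\left(\theta + \frac{\pi}{3} \right)}}{3}, which equals f(\theta).
F(6) = -143748 - \frac{5 \cos{\left(\frac{\pi}{3} + 6 \right)}}{3}; F(2) = - \frac{8788}{27} - \frac{5 \cos{\left(\frac{\pi}{3} + 2 \right)}}{3}.
Integral = F(6) - F(2) = - \frac{3872408}{27} + \frac{5 \cos{\left(\frac{\pi}{3} + 2 \right)}}{3} - \frac{5 \cos{\left(\frac{\pi}{3} + 6 \right)}}{3}.

Antiderivative: F(\theta) = - \frac{125 \theta^{6} + 225 \theta^{5} + 135 \theta^{4} + 27 \theta^{3} + 90 \cos{\left(\theta + \frac{\pi}{3} \right)}}{54}; value = - \frac{3872408}{27} + \frac{5 \cos{\left(\frac{\pi}{3} + 2 \right)}}{3} - \frac{5 \cos{\left(\frac{\pi}{3} + 6 \right)}}{3}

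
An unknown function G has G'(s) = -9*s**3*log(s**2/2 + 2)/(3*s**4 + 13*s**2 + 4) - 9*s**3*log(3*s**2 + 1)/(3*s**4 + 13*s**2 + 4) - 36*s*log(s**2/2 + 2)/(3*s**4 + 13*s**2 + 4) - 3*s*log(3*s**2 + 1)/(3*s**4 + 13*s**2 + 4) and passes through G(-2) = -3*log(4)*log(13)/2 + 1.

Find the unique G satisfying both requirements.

G(s) = -3*log(s**2/2 + 2)*log(3*s**2 + 1)/2 + 1

Recognize the product-rule pattern: G'(s) = u'v + uv' with u = -3*log(3*s**2 + 1)/2, v = log(s**2/2 + 2), so integration by parts undoes it.
A general antiderivative is -3*log(s**2/2 + 2)*log(3*s**2 + 1)/2 + C.
The condition gives C = -3*log(4)*log(13)/2 + 1 - (-3*log(4)*log(13)/2) = 1.
So G(s) = -3*log(s**2/2 + 2)*log(3*s**2 + 1)/2 + 1.
Check: d/ds[-3*log(s**2/2 + 2)*log(3*s**2 + 1)/2 + 1] = (-9*s**3*log(s**2/2 + 2) - 9*s**3*log(3*s**2 + 1) - 36*s*log(s**2/2 + 2) - 3*s*log(3*s**2 + 1))/(3*s**4 + 13*s**2 + 4), which equals G'(s).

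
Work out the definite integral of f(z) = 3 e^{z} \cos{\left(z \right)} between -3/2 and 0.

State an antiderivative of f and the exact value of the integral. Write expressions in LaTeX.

Antiderivative: F(z) = \frac{3 \left(\sin{\left(z \right)} + \cos{\left(z \right)}\right) e^{z}}{2}; value = - \frac{3 \cos{\left(\frac{3}{2} \right)}}{2 e^{\frac{3}{2}}} + \frac{3 \sin{\left(\frac{3}{2} \right)}}{2 e^{\frac{3}{2}}} + \frac{3}{2}

Recover f(z) by differentiating a candidate F(z); any mismatch rules it out.
F(z) = \frac{3 \left(\sin{\left(z \right)} + \cos{\left(z \right)}\right) e^{z}}{2} is an antiderivative of f.
Check: d/dz[\frac{3 \left(\sin{\left(z \right)} + \cos{\left(z \right)}\right) e^{z}}{2}] = 3 e^{z} \cos{\left(z \right)} = f(z).
F(0) = \frac{3}{2}; F(-3/2) = - \frac{3 \sin{\left(\frac{3}{2} \right)}}{2 e^{\frac{3}{2}}} + \frac{3 \cos{\left(\frac{3}{2} \right)}}{2 e^{\frac{3}{2}}}.
Integral = F(0) - F(-3/2) = - \frac{3 \cos{\left(\frac{3}{2} \right)}}{2 e^{\frac{3}{2}}} + \frac{3 \sin{\left(\frac{3}{2} \right)}}{2 e^{\frac{3}{2}}} + \frac{3}{2}.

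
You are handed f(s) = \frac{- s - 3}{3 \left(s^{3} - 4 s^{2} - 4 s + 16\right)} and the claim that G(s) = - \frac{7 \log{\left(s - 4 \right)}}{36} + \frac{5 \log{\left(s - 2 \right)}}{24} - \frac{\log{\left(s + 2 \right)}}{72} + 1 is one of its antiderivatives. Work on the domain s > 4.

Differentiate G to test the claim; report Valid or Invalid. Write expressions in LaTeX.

d/ds[G] = \frac{- s - 3}{3 s^{3} - 12 s^{2} - 12 s + 48}
This equals f(s) exactly, so the claim holds.

Valid: G'(s) = f(s).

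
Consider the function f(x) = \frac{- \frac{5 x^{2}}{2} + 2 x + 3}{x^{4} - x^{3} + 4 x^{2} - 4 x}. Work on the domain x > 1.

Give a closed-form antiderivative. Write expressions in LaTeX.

The denominator factors as 2 x \left(x - 1\right) \left(x^{2} + 4\right); partial fractions split f into directly integrable pieces: \frac{x - 12}{4 \left(x^{2} + 4\right)} + \frac{1}{2 \left(x - 1\right)} - \frac{3}{4 x}.
Check: d/dx[- \frac{3 \log{\left(x \right)}}{4} + \frac{\log{\left(x - 1 \right)}}{2} + \frac{\log{\left(x^{2} + 4 \right)}}{8} - \frac{3 \operatorname{atan}{\left(\frac{x}{2} \right)}}{2}] = \frac{- 5 x^{2} + 4 x + 6}{2 x^{4} - 2 x^{3} + 8 x^{2} - 8 x}, which equals f(x).

An antiderivative is F(x) = - \frac{3 \log{\left(x \right)}}{4} + \frac{\log{\left(x - 1 \right)}}{2} + \frac{\log{\left(x^{2} + 4 \right)}}{8} - \frac{3 \operatorname{atan}{\left(\frac{x}{2} \right)}}{2}.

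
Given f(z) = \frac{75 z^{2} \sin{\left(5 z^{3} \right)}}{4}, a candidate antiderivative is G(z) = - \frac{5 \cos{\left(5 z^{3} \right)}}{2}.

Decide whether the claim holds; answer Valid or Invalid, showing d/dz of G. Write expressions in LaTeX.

Invalid: d/dz[G] - f = \frac{75 z^{2} \sin{\left(5 z^{3} \right)}}{4}, which is not 0.

d/dz[G] = \frac{75 z^{2} \sin{\left(5 z^{3} \right)}}{2}
d/dz[G] - f(z) = \frac{75 z^{2} \sin{\left(5 z^{3} \right)}}{4} != 0.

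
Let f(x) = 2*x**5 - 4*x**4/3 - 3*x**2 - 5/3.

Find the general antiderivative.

F(x) = x**6/3 - 4*x**5/15 - x**3 - 5*x/3 + C

Integrate term by term and add the pieces.
Check: d/dx[x**6/3 - 4*x**5/15 - x**3 - 5*x/3] = 2*x**5 - 4*x**4/3 - 3*x**2 - 5/3 = f(x).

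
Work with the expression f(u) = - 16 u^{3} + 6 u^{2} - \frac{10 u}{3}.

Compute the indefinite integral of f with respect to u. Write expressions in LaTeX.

Integrate term by term and add the pieces.
Check: d/du[- 4 u^{4} + 2 u^{3} - \frac{5 u^{2}}{3}] = - 16 u^{3} + 6 u^{2} - \frac{10 u}{3} = f(u).

F(u) = - 4 u^{4} + 2 u^{3} - \frac{5 u^{2}}{3} + C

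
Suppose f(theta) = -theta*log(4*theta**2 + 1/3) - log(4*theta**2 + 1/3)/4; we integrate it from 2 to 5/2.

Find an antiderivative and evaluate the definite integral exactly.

Antiderivative: F(theta) = -(12*theta**2*log(4*theta**2 + 1/3) - 12*theta**2 + 6*theta*log(4*theta**2 + 1/3) - 12*theta + log(theta**2 + 1/12) + 2*sqrt(3)*atan(2*sqrt(3)*theta))/24; value = -15*log(76/3)/4 - sqrt(3)*atan(5*sqrt(3))/12 - log(19/3)/24 + log(49/12)/24 + sqrt(3)*atan(4*sqrt(3))/12 + 11/8 + 5*log(49/3)/2

The integrand splits into summands that can be handled one at a time.
F(theta) = -(12*theta**2*log(4*theta**2 + 1/3) - 12*theta**2 + 6*theta*log(4*theta**2 + 1/3) - 12*theta + log(theta**2 + 1/12) + 2*sqrt(3)*atan(2*sqrt(3)*theta))/24 is an antiderivative of f.
Check: d/dtheta[-(12*theta**2*log(4*theta**2 + 1/3) - 12*theta**2 + 6*theta*log(4*theta**2 + 1/3) - 12*theta + log(theta**2 + 1/12) + 2*sqrt(3)*atan(2*sqrt(3)*theta))/24] = -theta*log(4*theta**2 + 1/3) - log(4*theta**2 + 1/3)/4 = f(theta).
F(5/2) = -15*log(76/3)/4 - sqrt(3)*atan(5*sqrt(3))/12 - log(19/3)/24 + 35/8; F(2) = -5*log(49/3)/2 - sqrt(3)*atan(4*sqrt(3))/12 - log(49/12)/24 + 3.
Integral = F(5/2) - F(2) = -15*log(76/3)/4 - sqrt(3)*atan(5*sqrt(3))/12 - log(19/3)/24 + log(49/12)/24 + sqrt(3)*atan(4*sqrt(3))/12 + 11/8 + 5*log(49/3)/2.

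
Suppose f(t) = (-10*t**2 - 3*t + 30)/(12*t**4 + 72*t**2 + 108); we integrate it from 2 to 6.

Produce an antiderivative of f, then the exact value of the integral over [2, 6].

Antiderivative: F(t) = (20*t + 3)/(24*(t**2 + 3)); value = -34/273

Recognize the product-rule pattern: f = u'v + uv' with u = 1/(2*t**2 + 6), v = 5*t/3 + 1/4, so integration by parts undoes it.
F(t) = (20*t + 3)/(24*(t**2 + 3)) is an antiderivative of f.
Check: d/dt[(20*t + 3)/(24*(t**2 + 3))] = (-10*t**2 - 3*t + 30)/(12*t**4 + 72*t**2 + 108) = f(t).
F(6) = 41/312; F(2) = 43/168.
Integral = F(6) - F(2) = -34/273.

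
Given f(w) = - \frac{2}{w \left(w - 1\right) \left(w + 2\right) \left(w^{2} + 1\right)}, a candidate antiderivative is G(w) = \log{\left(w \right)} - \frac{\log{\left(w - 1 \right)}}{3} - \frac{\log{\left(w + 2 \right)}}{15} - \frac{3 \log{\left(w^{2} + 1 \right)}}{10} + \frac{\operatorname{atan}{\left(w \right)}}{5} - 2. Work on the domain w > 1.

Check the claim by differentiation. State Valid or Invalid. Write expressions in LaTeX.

d/dw[G] = - \frac{2}{w^{5} + w^{4} - w^{3} + w^{2} - 2 w}
This equals f(w) exactly, so the claim holds.

Valid. The derivative of G reproduces f.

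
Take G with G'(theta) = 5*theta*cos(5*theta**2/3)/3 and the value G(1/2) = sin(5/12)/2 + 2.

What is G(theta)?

G(theta) = sin(5*theta**2/3)/2 + 2

G'(theta) matches the chain-rule pattern g'(h)*h' with inner function h(theta) = 5*theta**2/3; substituting u = h(theta) collapses the integral.
A general antiderivative is sin(5*theta**2/3)/2 + C.
The condition gives C = sin(5/12)/2 + 2 - (sin(5/12)/2) = 2.
So G(theta) = sin(5*theta**2/3)/2 + 2.
Check: d/dtheta[sin(5*theta**2/3)/2 + 2] = 5*theta*cos(5*theta**2/3)/3 = G'(theta).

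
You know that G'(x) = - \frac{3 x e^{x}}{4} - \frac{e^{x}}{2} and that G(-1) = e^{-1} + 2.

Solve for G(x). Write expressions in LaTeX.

G'(x) has the shape u'v + uv' for u = \frac{1}{4} - \frac{3 x}{4} and v = e^{x} — it is the derivative of the product u*v.
A general antiderivative is \frac{\left(1 - 3 x\right) e^{x}}{4} + C.
The condition gives C = e^{-1} + 2 - (e^{-1}) = 2.
So G(x) = - \frac{3 x e^{x} - e^{x} - 8}{4}.
Check: d/dx[- \frac{3 x e^{x} - e^{x} - 8}{4}] = - \frac{3 x e^{x}}{4} - \frac{e^{x}}{2} = G'(x).

G(x) = - \frac{3 x e^{x} - e^{x} - 8}{4}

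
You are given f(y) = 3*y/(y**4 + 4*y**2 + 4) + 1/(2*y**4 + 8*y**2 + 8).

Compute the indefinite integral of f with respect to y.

The integrand splits into summands that can be handled one at a time.
Check: d/dy[(2*y + sqrt(2)*(y**2 + 2)*atan(sqrt(2)*y/2) - 24)/(16*(y**2 + 2))] = (6*y + 1)/(2*y**4 + 8*y**2 + 8), which equals f(y).

F(y) = (2*y + sqrt(2)*(y**2 + 2)*atan(sqrt(2)*y/2) - 24)/(16*(y**2 + 2)) + C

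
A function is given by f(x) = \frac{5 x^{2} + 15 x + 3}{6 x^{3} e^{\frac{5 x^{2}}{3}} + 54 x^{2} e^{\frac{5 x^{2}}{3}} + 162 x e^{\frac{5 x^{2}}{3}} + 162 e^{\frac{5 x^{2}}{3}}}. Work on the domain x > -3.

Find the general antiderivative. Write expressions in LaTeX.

Recognize the product-rule pattern: f = u'v + uv' with u = - \frac{1}{\left(2 x + 6\right)^{2}}, v = e^{- \frac{5 x^{2}}{3}}, so integration by parts undoes it.
Check: d/dx[- \frac{1}{4 x^{2} e^{\frac{5 x^{2}}{3}} + 24 x e^{\frac{5 x^{2}}{3}} + 36 e^{\frac{5 x^{2}}{3}}}] = \frac{5 x^{2} + 15 x + 3}{6 x^{3} e^{\frac{5 x^{2}}{3}} + 54 x^{2} e^{\frac{5 x^{2}}{3}} + 162 x e^{\frac{5 x^{2}}{3}} + 162 e^{\frac{5 x^{2}}{3}}} = f(x).

F(x) = - \frac{1}{4 x^{2} e^{\frac{5 x^{2}}{3}} + 24 x e^{\frac{5 x^{2}}{3}} + 36 e^{\frac{5 x^{2}}{3}}} + C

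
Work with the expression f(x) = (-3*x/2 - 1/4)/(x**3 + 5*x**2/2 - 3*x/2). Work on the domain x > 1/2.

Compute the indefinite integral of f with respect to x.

F(x) = log(x)/6 - 4*log(x - 1/2)/7 + 17*log(x + 3)/42 + C

The denominator factors as 2*x*(x + 3)*(2*x - 1); partial fractions split f into directly integrable pieces: -8/(7*(2*x - 1)) + 17/(42*(x + 3)) + 1/(6*x).
Check: d/dx[log(x)/6 - 4*log(x - 1/2)/7 + 17*log(x + 3)/42] = (-6*x - 1)/(4*x**3 + 10*x**2 - 6*x), which equals f(x).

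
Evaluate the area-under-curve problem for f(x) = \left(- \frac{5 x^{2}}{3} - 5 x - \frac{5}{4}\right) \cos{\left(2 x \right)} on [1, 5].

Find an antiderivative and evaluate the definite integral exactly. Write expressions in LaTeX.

Check any antiderivative F(x) by computing F'(x) and comparing it with f(x).
F(x) = - \frac{5 x^{2} \sin{\left(2 x \right)}}{6} - \frac{5 x \sin{\left(2 x \right)}}{2} - \frac{5 x \cos{\left(2 x \right)}}{6} - \frac{5 \sin{\left(2 x \right)}}{24} - \frac{5 \cos{\left(2 x \right)}}{4} is an antiderivative of f.
Check: d/dx[- \frac{5 x^{2} \sin{\left(2 x \right)}}{6} - \frac{5 x \sin{\left(2 x \right)}}{2} - \frac{5 x \cos{\left(2 x \right)}}{6} - \frac{5 \sin{\left(2 x \right)}}{24} - \frac{5 \cos{\left(2 x \right)}}{4}] = - \frac{5 x^{2} \cos{\left(2 x \right)}}{3} - 5 x \cos{\left(2 x \right)} - \frac{5 \cos{\left(2 x \right)}}{4}, which equals f(x).
F(5) = - \frac{65 \cos{\left(10 \right)}}{12} - \frac{805 \sin{\left(10 \right)}}{24}; F(1) = - \frac{85 \sin{\left(2 \right)}}{24} - \frac{25 \cos{\left(2 \right)}}{12}.
Integral = F(5) - F(1) = \frac{25 \cos{\left(2 \right)}}{12} + \frac{85 \sin{\left(2 \right)}}{24} - \frac{65 \cos{\left(10 \right)}}{12} - \frac{805 \sin{\left(10 \right)}}{24}.

Antiderivative: F(x) = - \frac{5 x^{2} \sin{\left(2 x \right)}}{6} - \frac{5 x \sin{\left(2 x \right)}}{2} - \frac{5 x \cos{\left(2 x \right)}}{6} - \frac{5 \sin{\left(2 x \right)}}{24} - \frac{5 \cos{\left(2 x \right)}}{4}; value = \frac{25 \cos{\left(2 \right)}}{12} + \frac{85 \sin{\left(2 \right)}}{24} - \frac{65 \cos{\left(10 \right)}}{12} - \frac{805 \sin{\left(10 \right)}}{24}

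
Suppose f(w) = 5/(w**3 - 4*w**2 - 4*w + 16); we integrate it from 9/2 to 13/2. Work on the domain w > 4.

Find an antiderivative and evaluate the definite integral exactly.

The denominator factors as (w - 4)*(w - 2)*(w + 2); partial fractions split f into directly integrable pieces: 5/(24*(w + 2)) - 5/(8*(w - 2)) + 5/(12*(w - 4)).
F(w) = 5*log(w - 4)/12 - 5*log(w - 2)/8 + 5*log(w + 2)/24 is an antiderivative of f.
Check: d/dw[5*log(w - 4)/12 - 5*log(w - 2)/8 + 5*log(w + 2)/24] = 5/(w**3 - 4*w**2 - 4*w + 16) = f(w).
F(13/2) = -5*log(9/2)/8 + 5*log(5/2)/12 + 5*log(17/2)/24; F(9/2) = -5*log(5/2)/8 - 5*log(2)/12 + 5*log(13/2)/24.
Integral = F(13/2) - F(9/2) = -5*log(9/2)/8 - 5*log(13/2)/24 + 5*log(2)/12 + 5*log(17/2)/24 + 25*log(5/2)/24.

Antiderivative: F(w) = 5*log(w - 4)/12 - 5*log(w - 2)/8 + 5*log(w + 2)/24; value = -5*log(9/2)/8 - 5*log(13/2)/24 + 5*log(2)/12 + 5*log(17/2)/24 + 25*log(5/2)/24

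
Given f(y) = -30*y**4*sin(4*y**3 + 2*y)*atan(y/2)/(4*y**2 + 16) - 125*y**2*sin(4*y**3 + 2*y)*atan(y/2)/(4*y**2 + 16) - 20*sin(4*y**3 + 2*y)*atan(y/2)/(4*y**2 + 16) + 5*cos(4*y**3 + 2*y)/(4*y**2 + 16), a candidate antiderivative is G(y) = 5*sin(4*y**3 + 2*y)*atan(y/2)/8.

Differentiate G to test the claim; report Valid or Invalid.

Invalid: d/dy[G] - f = (30*y**4*sin(4*y**3 + 2*y)*atan(y/2) + 30*y**4*cos(4*y**3 + 2*y)*atan(y/2) + 125*y**2*sin(4*y**3 + 2*y)*atan(y/2) + 125*y**2*cos(4*y**3 + 2*y)*atan(y/2) + 20*sin(4*y**3 + 2*y)*atan(y/2) + 5*sin(4*y**3 + 2*y) + 20*cos(4*y**3 + 2*y)*atan(y/2) - 5*cos(4*y**3 + 2*y))/(4*y**2 + 16), which is not 0.

d/dy[G] = (30*y**4*cos(4*y**3 + 2*y)*atan(y/2) + 125*y**2*cos(4*y**3 + 2*y)*atan(y/2) + 5*sin(4*y**3 + 2*y) + 20*cos(4*y**3 + 2*y)*atan(y/2))/(4*y**2 + 16)
d/dy[G] - f(y) = (30*y**4*sin(4*y**3 + 2*y)*atan(y/2) + 30*y**4*cos(4*y**3 + 2*y)*atan(y/2) + 125*y**2*sin(4*y**3 + 2*y)*atan(y/2) + 125*y**2*cos(4*y**3 + 2*y)*atan(y/2) + 20*sin(4*y**3 + 2*y)*atan(y/2) + 5*sin(4*y**3 + 2*y) + 20*cos(4*y**3 + 2*y)*atan(y/2) - 5*cos(4*y**3 + 2*y))/(4*y**2 + 16) != 0.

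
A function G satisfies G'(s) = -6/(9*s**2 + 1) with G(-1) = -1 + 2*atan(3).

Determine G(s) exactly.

G(s) = -2*atan(3*s) - 1

Check a candidate G(s) by differentiating: d/ds[G] must match the given G'(s).
A general antiderivative is -2*atan(3*s) + C.
The condition gives C = -1 + 2*atan(3) - (2*atan(3)) = -1.
So G(s) = -2*atan(3*s) - 1.
Check: d/ds[-2*atan(3*s) - 1] = -6/(9*s**2 + 1) = G'(s).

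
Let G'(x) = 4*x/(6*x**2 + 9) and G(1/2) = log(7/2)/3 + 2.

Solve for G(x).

The substitution u = 2*x**2 + 3 works: G'(x) is exactly (dG/du)*(du/dx) for that inner function.
A general antiderivative is log(2*x**2 + 3)/3 + C.
The condition gives C = log(7/2)/3 + 2 - (log(7/2)/3) = 2.
So G(x) = log(2*x**2 + 3)/3 + 2.
Check: d/dx[log(2*x**2 + 3)/3 + 2] = 4*x/(6*x**2 + 9) = G'(x).

G(x) = log(2*x**2 + 3)/3 + 2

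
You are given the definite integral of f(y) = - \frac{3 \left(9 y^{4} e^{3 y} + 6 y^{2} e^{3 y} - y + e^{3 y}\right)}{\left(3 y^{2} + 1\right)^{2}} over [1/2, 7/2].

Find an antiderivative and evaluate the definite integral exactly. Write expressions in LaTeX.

Since d/dy undoes antidifferentiation here, F'(y) = f(y) is required of F(y).
F(y) = \frac{- 2 \left(3 y^{2} + 1\right) e^{3 y} - 1}{2 \left(3 y^{2} + 1\right)} is an antiderivative of f.
Check: d/dy[\frac{- 2 \left(3 y^{2} + 1\right) e^{3 y} - 1}{2 \left(3 y^{2} + 1\right)}] = \frac{- 27 y^{4} e^{3 y} - 18 y^{2} e^{3 y} + 3 y - 3 e^{3 y}}{9 y^{4} + 6 y^{2} + 1}, which equals f(y).
F(7/2) = - e^{\frac{21}{2}} - \frac{2}{151}; F(1/2) = - e^{\frac{3}{2}} - \frac{2}{7}.
Integral = F(7/2) - F(1/2) = - e^{\frac{21}{2}} + \frac{288}{1057} + e^{\frac{3}{2}}.

Antiderivative: F(y) = \frac{- 2 \left(3 y^{2} + 1\right) e^{3 y} - 1}{2 \left(3 y^{2} + 1\right)}; value = - e^{\frac{21}{2}} + \frac{288}{1057} + e^{\frac{3}{2}}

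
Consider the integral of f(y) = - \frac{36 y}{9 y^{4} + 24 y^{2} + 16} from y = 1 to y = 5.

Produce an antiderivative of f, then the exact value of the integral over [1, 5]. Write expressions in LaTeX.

The substitution u = y^{2} + \frac{4}{3} works: f is exactly (dF/du)*(du/dy) for that inner function.
F(y) = \frac{2}{y^{2} + \frac{4}{3}} is an antiderivative of f.
Check: d/dy[\frac{2}{y^{2} + \frac{4}{3}}] = - \frac{36 y}{9 y^{4} + 24 y^{2} + 16} = f(y).
F(5) = \frac{6}{79}; F(1) = \frac{6}{7}.
Integral = F(5) - F(1) = - \frac{432}{553}.

Antiderivative: F(y) = \frac{2}{y^{2} + \frac{4}{3}}; value = - \frac{432}{553}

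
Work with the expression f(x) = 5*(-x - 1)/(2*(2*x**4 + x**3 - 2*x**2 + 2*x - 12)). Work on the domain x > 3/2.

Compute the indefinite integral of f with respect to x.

The denominator factors as 2*(x + 2)*(2*x - 3)*(x**2 + 2); partial fractions split f into directly integrable pieces: 5*(11*x + 8)/(204*(x**2 + 2)) - 50/(119*(2*x - 3)) - 5/(84*(x + 2)).
Check: d/dx[-25*log(x - 3/2)/119 - 5*log(x + 2)/84 + 55*log(x**2 + 2)/408 + 5*sqrt(2)*atan(sqrt(2)*x/2)/51] = (-5*x - 5)/(4*x**4 + 2*x**3 - 4*x**2 + 4*x - 24), which equals f(x).

F(x) = -25*log(x - 3/2)/119 - 5*log(x + 2)/84 + 55*log(x**2 + 2)/408 + 5*sqrt(2)*atan(sqrt(2)*x/2)/51 + C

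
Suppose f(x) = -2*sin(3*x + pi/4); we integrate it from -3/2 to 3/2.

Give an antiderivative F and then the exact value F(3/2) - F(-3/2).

Antiderivative: F(x) = 2*cos(3*x + pi/4)/3; value = 2*cos(pi/4 + 9/2)/3 - 2*sin(pi/4 + 9/2)/3

For F(x) to be correct the identity F'(x) - f(x) = 0 must hold.
F(x) = 2*cos(3*x + pi/4)/3 is an antiderivative of f.
Check: d/dx[2*cos(3*x + pi/4)/3] = -2*sin(3*x + pi/4) = f(x).
F(3/2) = 2*cos(pi/4 + 9/2)/3; F(-3/2) = 2*sin(pi/4 + 9/2)/3.
Integral = F(3/2) - F(-3/2) = 2*cos(pi/4 + 9/2)/3 - 2*sin(pi/4 + 9/2)/3.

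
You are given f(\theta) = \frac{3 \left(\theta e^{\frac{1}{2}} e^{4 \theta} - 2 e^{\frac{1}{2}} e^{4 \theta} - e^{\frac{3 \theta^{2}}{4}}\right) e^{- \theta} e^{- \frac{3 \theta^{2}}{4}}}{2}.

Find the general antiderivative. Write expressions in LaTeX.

F(\theta) = - e^{- \frac{3 \theta^{2}}{4} + 3 \theta + \frac{1}{2}} + \frac{3 e^{- \theta}}{2} + C

A first test for any F(\theta): its \theta-derivative must equal f(\theta) identically.
Check: d/d\theta[- e^{- \frac{3 \theta^{2}}{4} + 3 \theta + \frac{1}{2}} + \frac{3 e^{- \theta}}{2}] = \frac{\left(3 \theta e^{\frac{1}{2}} e^{4 \theta} e^{- \frac{3 \theta^{2}}{4}} - 6 e^{\frac{1}{2}} e^{4 \theta} e^{- \frac{3 \theta^{2}}{4}} - 3\right) e^{- \theta}}{2}, which equals f(\theta).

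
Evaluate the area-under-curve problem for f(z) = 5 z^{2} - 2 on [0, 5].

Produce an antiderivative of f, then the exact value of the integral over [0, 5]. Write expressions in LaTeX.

Check any antiderivative F(z) by computing F'(z) and comparing it with f(z).
F(z) = \frac{z \left(5 z^{2} - 6\right)}{3} is an antiderivative of f.
Check: d/dz[\frac{z \left(5 z^{2} - 6\right)}{3}] = 5 z^{2} - 2 = f(z).
F(5) = \frac{595}{3}; F(0) = 0.
Integral = F(5) - F(0) = \frac{595}{3}.

Antiderivative: F(z) = \frac{z \left(5 z^{2} - 6\right)}{3}; value = \frac{595}{3}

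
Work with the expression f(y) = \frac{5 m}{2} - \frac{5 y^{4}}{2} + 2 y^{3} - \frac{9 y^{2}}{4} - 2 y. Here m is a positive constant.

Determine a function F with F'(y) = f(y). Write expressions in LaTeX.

An antiderivative is F(y) = - \frac{y \left(- 10 m + 2 y^{4} - 2 y^{3} + 3 y^{2} + 4 y\right)}{4}.

The integrand splits into summands that can be handled one at a time.
Check: d/dy[- \frac{y \left(- 10 m + 2 y^{4} - 2 y^{3} + 3 y^{2} + 4 y\right)}{4}] = \frac{5 m}{2} - \frac{5 y^{4}}{2} + 2 y^{3} - \frac{9 y^{2}}{4} - 2 y = f(y).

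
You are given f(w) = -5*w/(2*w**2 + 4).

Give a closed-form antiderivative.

f matches the chain-rule pattern g'(h)*h' with inner function h(w) = w**2 + 2; substituting u = h(w) collapses the integral.
Check: d/dw[-5*log(w**2 + 2)/4] = -5*w/(2*w**2 + 4) = f(w).

An antiderivative is F(w) = -5*log(w**2 + 2)/4.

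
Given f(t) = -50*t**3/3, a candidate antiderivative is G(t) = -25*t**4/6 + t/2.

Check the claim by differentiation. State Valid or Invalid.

d/dt[G] = 1/2 - 50*t**3/3
d/dt[G] - f(t) = 1/2 != 0.

Invalid: d/dt[G] - f = 1/2, which is not 0.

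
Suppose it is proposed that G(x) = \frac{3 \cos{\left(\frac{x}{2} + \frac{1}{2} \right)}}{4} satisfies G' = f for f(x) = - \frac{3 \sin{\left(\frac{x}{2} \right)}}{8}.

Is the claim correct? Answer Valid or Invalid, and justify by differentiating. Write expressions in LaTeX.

Invalid: d/dx[G] - f = \frac{3 \sin{\left(\frac{x}{2} \right)}}{8} - \frac{3 \sin{\left(\frac{x}{2} + \frac{1}{2} \right)}}{8}, which is not 0.

d/dx[G] = - \frac{3 \sin{\left(\frac{x}{2} + \frac{1}{2} \right)}}{8}
d/dx[G] - f(x) = \frac{3 \sin{\left(\frac{x}{2} \right)}}{8} - \frac{3 \sin{\left(\frac{x}{2} + \frac{1}{2} \right)}}{8} != 0.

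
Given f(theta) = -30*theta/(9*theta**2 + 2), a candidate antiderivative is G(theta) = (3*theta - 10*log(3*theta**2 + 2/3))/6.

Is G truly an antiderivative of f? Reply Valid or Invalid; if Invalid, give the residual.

d/dtheta[G] = (9*theta**2 - 60*theta + 2)/(18*theta**2 + 4)
d/dtheta[G] - f(theta) = 1/2 != 0.

Invalid: d/dtheta[G] - f = 1/2, which is not 0.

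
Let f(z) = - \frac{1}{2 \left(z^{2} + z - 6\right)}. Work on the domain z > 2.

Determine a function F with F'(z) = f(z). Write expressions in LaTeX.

The denominator factors as 2 \left(z - 2\right) \left(z + 3\right); partial fractions split f into directly integrable pieces: \frac{1}{10 \left(z + 3\right)} - \frac{1}{10 \left(z - 2\right)}.
Check: d/dz[\frac{- \log{\left(z - 2 \right)} + \log{\left(z + 3 \right)}}{10}] = - \frac{1}{2 z^{2} + 2 z - 12}, which equals f(z).

An antiderivative is F(z) = \frac{- \log{\left(z - 2 \right)} + \log{\left(z + 3 \right)}}{10}.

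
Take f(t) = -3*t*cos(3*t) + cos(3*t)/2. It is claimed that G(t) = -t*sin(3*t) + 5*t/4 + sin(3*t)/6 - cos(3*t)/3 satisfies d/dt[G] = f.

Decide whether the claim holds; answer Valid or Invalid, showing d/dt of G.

d/dt[G] = -3*t*cos(3*t) + cos(3*t)/2 + 5/4
d/dt[G] - f(t) = 5/4 != 0.

Invalid: d/dt[G] - f = 5/4, which is not 0.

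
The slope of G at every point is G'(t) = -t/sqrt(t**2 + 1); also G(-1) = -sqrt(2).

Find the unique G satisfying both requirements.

G(t) = -sqrt(t**2 + 1)

G'(t) matches the chain-rule pattern g'(h)*h' with inner function h(t) = t**2 + 1; substituting u = h(t) collapses the integral.
A general antiderivative is -sqrt(t**2 + 1) + C.
The condition gives C = -sqrt(2) - (-sqrt(2)) = 0.
So G(t) = -sqrt(t**2 + 1).
Check: d/dt[-sqrt(t**2 + 1)] = -t/sqrt(t**2 + 1) = G'(t).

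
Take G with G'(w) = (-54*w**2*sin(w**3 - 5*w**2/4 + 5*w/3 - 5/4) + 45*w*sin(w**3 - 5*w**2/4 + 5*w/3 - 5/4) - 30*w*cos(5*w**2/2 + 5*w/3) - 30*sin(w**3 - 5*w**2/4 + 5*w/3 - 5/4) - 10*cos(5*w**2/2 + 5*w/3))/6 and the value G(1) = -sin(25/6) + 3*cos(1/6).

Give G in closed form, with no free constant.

Whatever form G(w) takes, its d/dw must return the stated G'(w).
A general antiderivative is -sin(5*w**2/2 + 5*w/3) + 3*cos(w**3 - 5*w**2/4 + 5*w/3 - 5/4) + C.
The condition gives C = -sin(25/6) + 3*cos(1/6) - (-sin(25/6) + 3*cos(1/6)) = 0.
So G(w) = -sin(5*w**2/2 + 5*w/3) + 3*cos(w**3 - 5*w**2/4 + 5*w/3 - 5/4).
Check: d/dw[-sin(5*w**2/2 + 5*w/3) + 3*cos(w**3 - 5*w**2/4 + 5*w/3 - 5/4)] = -9*w**2*sin(w**3 - 5*w**2/4 + 5*w/3 - 5/4) + 15*w*sin(w**3 - 5*w**2/4 + 5*w/3 - 5/4)/2 - 5*w*cos(5*w**2/2 + 5*w/3) - 5*sin(w**3 - 5*w**2/4 + 5*w/3 - 5/4) - 5*cos(5*w**2/2 + 5*w/3)/3, which equals G'(w).

G(w) = -sin(5*w**2/2 + 5*w/3) + 3*cos(w**3 - 5*w**2/4 + 5*w/3 - 5/4)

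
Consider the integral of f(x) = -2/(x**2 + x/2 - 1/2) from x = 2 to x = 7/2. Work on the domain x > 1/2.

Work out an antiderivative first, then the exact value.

Antiderivative: F(x) = -4*log(x - 1/2)/3 + 4*log(x + 1)/3; value = -8*log(3)/3 + 4*log(3/2)/3 + 4*log(9/2)/3

Factor the denominator ((x + 1)*(2*x - 1)) and decompose: f = -8/(3*(2*x - 1)) + 4/(3*(x + 1)); each piece integrates to a log, atan, or power term.
F(x) = -4*log(x - 1/2)/3 + 4*log(x + 1)/3 is an antiderivative of f.
Check: d/dx[-4*log(x - 1/2)/3 + 4*log(x + 1)/3] = -4/(2*x**2 + x - 1), which equals f(x).
F(7/2) = -4*log(3)/3 + 4*log(9/2)/3; F(2) = -4*log(3/2)/3 + 4*log(3)/3.
Integral = F(7/2) - F(2) = -8*log(3)/3 + 4*log(3/2)/3 + 4*log(9/2)/3.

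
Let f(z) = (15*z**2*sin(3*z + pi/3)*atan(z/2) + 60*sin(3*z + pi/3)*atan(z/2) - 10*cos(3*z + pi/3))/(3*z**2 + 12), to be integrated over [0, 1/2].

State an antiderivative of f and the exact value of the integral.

Antiderivative: F(z) = -5*cos(3*z + pi/3)*atan(z/2)/3; value = -5*cos(pi/3 + 3/2)*atan(1/4)/3

f has the shape u'v + uv' for u = -5*atan(z/2)/3 and v = cos(3*z + pi/3) — it is the derivative of the product u*v.
F(z) = -5*cos(3*z + pi/3)*atan(z/2)/3 is an antiderivative of f.
Check: d/dz[-5*cos(3*z + pi/3)*atan(z/2)/3] = (15*z**2*sin(3*z + pi/3)*atan(z/2) + 60*sin(3*z + pi/3)*atan(z/2) - 10*cos(3*z + pi/3))/(3*z**2 + 12) = f(z).
F(1/2) = -5*cos(pi/3 + 3/2)*atan(1/4)/3; F(0) = 0.
Integral = F(1/2) - F(0) = -5*cos(pi/3 + 3/2)*atan(1/4)/3.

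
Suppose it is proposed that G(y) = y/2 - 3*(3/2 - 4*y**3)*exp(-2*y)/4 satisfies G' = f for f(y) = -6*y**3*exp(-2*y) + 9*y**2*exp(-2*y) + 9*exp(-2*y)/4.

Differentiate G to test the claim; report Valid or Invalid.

d/dy[G] = (-24*y**3 + 36*y**2 + 2*exp(2*y) + 9)*exp(-2*y)/4
d/dy[G] - f(y) = 1/2 != 0.

Invalid: d/dy[G] - f = 1/2, which is not 0.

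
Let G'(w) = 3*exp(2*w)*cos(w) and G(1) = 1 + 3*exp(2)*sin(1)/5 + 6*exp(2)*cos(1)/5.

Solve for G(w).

G(w) = (3*exp(2*w)*sin(w) + 6*exp(2*w)*cos(w) + 5)/5

Since d/dw undoes antidifferentiation here, G(w) must give back the stated G'(w).
A general antiderivative is 3*exp(2*w)*sin(w)/5 + 6*exp(2*w)*cos(w)/5 + C.
The condition gives C = 1 + 3*exp(2)*sin(1)/5 + 6*exp(2)*cos(1)/5 - (3*exp(2)*sin(1)/5 + 6*exp(2)*cos(1)/5) = 1.
So G(w) = (3*exp(2*w)*sin(w) + 6*exp(2*w)*cos(w) + 5)/5.
Check: d/dw[(3*exp(2*w)*sin(w) + 6*exp(2*w)*cos(w) + 5)/5] = 3*exp(2*w)*cos(w) = G'(w).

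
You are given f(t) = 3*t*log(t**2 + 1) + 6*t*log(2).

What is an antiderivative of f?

An antiderivative is F(t) = 3*(t**2*log(4*t**2 + 4) - t**2 + log(t**2 + 1))/2.

The integrand splits into summands that can be handled one at a time.
Check: d/dt[3*(t**2*log(4*t**2 + 4) - t**2 + log(t**2 + 1))/2] = 3*t*log(t**2 + 1) + 6*t*log(2) = f(t).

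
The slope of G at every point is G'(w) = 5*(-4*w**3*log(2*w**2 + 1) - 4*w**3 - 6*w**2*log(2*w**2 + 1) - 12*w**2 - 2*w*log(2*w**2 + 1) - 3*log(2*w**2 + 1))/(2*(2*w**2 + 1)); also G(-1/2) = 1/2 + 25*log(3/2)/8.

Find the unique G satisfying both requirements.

G(w) = 5*(-w**2 - 3*w)*log(2*w**2 + 1)/2 + 1/2

Recognize the product-rule pattern: G'(w) = u'v + uv' with u = -5*w**2/2 - 15*w/2, v = log(2*w**2 + 1), so integration by parts undoes it.
A general antiderivative is 5*(-w**2 - 3*w)*log(2*w**2 + 1)/2 + C.
The condition gives C = 1/2 + 25*log(3/2)/8 - (25*log(3/2)/8) = 1/2.
So G(w) = 5*(-w**2 - 3*w)*log(2*w**2 + 1)/2 + 1/2.
Check: d/dw[5*(-w**2 - 3*w)*log(2*w**2 + 1)/2 + 1/2] = (-20*w**3*log(2*w**2 + 1) - 20*w**3 - 30*w**2*log(2*w**2 + 1) - 60*w**2 - 10*w*log(2*w**2 + 1) - 15*log(2*w**2 + 1))/(4*w**2 + 2), which equals G'(w).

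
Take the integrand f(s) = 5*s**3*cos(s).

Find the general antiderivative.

F(s) = 5*s**3*sin(s) + 15*s**2*cos(s) - 30*s*sin(s) - 30*cos(s) + C

Check any antiderivative F(s) by computing F'(s) and comparing it with f(s).
Check: d/ds[5*s**3*sin(s) + 15*s**2*cos(s) - 30*s*sin(s) - 30*cos(s)] = 5*s**3*cos(s) = f(s).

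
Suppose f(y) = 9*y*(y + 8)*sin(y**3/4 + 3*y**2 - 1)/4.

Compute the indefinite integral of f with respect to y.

f matches the chain-rule pattern g'(h)*h' with inner function h(y) = y**3/4 + 3*y**2 - 1; substituting u = h(y) collapses the integral.
Check: d/dy[-3*cos(y**3/4 + 3*y**2 - 1)] = 9*y**2*sin(y**3/4 + 3*y**2 - 1)/4 + 18*y*sin(y**3/4 + 3*y**2 - 1), which equals f(y).

F(y) = -3*cos(y**3/4 + 3*y**2 - 1) + C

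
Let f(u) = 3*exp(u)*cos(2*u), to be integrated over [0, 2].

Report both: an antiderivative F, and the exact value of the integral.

Antiderivative: F(u) = 6*exp(u)*sin(2*u)/5 + 3*exp(u)*cos(2*u)/5; value = 6*exp(2)*sin(4)/5 + 3*exp(2)*cos(4)/5 - 3/5

An antiderivative F(u) passes only if d/du[F] lands on f(u) exactly.
F(u) = 6*exp(u)*sin(2*u)/5 + 3*exp(u)*cos(2*u)/5 is an antiderivative of f.
Check: d/du[6*exp(u)*sin(2*u)/5 + 3*exp(u)*cos(2*u)/5] = 3*exp(u)*cos(2*u) = f(u).
F(2) = 6*exp(2)*sin(4)/5 + 3*exp(2)*cos(4)/5; F(0) = 3/5.
Integral = F(2) - F(0) = 6*exp(2)*sin(4)/5 + 3*exp(2)*cos(4)/5 - 3/5.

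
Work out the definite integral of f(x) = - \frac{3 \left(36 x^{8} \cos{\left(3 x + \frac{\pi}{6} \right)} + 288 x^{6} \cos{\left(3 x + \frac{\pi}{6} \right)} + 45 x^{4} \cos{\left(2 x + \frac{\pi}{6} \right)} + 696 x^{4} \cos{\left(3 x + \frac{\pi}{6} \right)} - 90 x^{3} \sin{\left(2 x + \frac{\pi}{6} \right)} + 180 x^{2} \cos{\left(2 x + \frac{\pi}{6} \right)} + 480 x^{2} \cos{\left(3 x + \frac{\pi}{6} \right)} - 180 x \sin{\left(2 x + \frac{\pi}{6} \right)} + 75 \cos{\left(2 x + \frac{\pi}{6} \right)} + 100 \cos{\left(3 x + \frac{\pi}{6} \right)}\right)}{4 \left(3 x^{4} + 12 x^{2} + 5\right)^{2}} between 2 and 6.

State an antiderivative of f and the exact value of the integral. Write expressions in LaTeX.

Differentiate the proposed F(x) back; it has to land on f(x) exactly.
F(x) = - \sin{\left(3 x + \frac{\pi}{6} \right)} - \frac{15 \sin{\left(2 x + \frac{\pi}{6} \right)}}{8 x^{4} + 32 x^{2} + \frac{40}{3}} is an antiderivative of f.
Check: d/dx[- \sin{\left(3 x + \frac{\pi}{6} \right)} - \frac{15 \sin{\left(2 x + \frac{\pi}{6} \right)}}{8 x^{4} + 32 x^{2} + \frac{40}{3}}] = \frac{- 108 x^{8} \cos{\left(3 x + \frac{\pi}{6} \right)} - 864 x^{6} \cos{\left(3 x + \frac{\pi}{6} \right)} - 135 x^{4} \cos{\left(2 x + \frac{\pi}{6} \right)} - 2088 x^{4} \cos{\left(3 x + \frac{\pi}{6} \right)} + 270 x^{3} \sin{\left(2 x + \frac{\pi}{6} \right)} - 540 x^{2} \cos{\left(2 x + \frac{\pi}{6} \right)} - 1440 x^{2} \cos{\left(3 x + \frac{\pi}{6} \right)} + 540 x \sin{\left(2 x + \frac{\pi}{6} \right)} - 225 \cos{\left(2 x + \frac{\pi}{6} \right)} - 300 \cos{\left(3 x + \frac{\pi}{6} \right)}}{36 x^{8} + 288 x^{6} + 696 x^{4} + 480 x^{2} + 100}, which equals f(x).
F(6) = - \frac{9 \sin{\left(\frac{\pi}{6} + 12 \right)}}{6920} - \sin{\left(\frac{\pi}{6} + 18 \right)}; F(2) = - \sin{\left(\frac{\pi}{6} + 6 \right)} - \frac{45 \sin{\left(\frac{\pi}{6} + 4 \right)}}{808}.
Integral = F(6) - F(2) = \frac{45 \sin{\left(\frac{\pi}{6} + 4 \right)}}{808} - \frac{9 \sin{\left(\frac{\pi}{6} + 12 \right)}}{6920} + \sin{\left(\frac{\pi}{6} + 6 \right)} - \sin{\left(\frac{\pi}{6} + 18 \right)}.

Antiderivative: F(x) = - \sin{\left(3 x + \frac{\pi}{6} \right)} - \frac{15 \sin{\left(2 x + \frac{\pi}{6} \right)}}{8 x^{4} + 32 x^{2} + \frac{40}{3}}; value = \frac{45 \sin{\left(\frac{\pi}{6} + 4 \right)}}{808} - \frac{9 \sin{\left(\frac{\pi}{6} + 12 \right)}}{6920} + \sin{\left(\frac{\pi}{6} + 6 \right)} - \sin{\left(\frac{\pi}{6} + 18 \right)}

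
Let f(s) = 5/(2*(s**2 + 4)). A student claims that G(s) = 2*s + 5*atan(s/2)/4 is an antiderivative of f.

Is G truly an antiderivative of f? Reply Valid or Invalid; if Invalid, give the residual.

d/ds[G] = (4*s**2 + 21)/(2*s**2 + 8)
d/ds[G] - f(s) = 2 != 0.

Invalid: d/ds[G] - f = 2, which is not 0.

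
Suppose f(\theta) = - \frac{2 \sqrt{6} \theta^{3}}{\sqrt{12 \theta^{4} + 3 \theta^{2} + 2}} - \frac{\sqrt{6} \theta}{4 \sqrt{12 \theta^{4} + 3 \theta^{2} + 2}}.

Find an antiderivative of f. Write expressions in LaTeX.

An antiderivative is F(\theta) = - \frac{\sqrt{2 \theta^{4} + \frac{\theta^{2}}{2} + \frac{1}{3}}}{2}.

The substitution u = 2 \theta^{4} + \frac{\theta^{2}}{2} + \frac{1}{3} works: f is exactly (dF/du)*(du/d\theta) for that inner function.
Check: d/d\theta[- \frac{\sqrt{2 \theta^{4} + \frac{\theta^{2}}{2} + \frac{1}{3}}}{2}] = \frac{- 8 \sqrt{6} \theta^{3} - \sqrt{6} \theta}{4 \sqrt{12 \theta^{4} + 3 \theta^{2} + 2}}, which equals f(\theta).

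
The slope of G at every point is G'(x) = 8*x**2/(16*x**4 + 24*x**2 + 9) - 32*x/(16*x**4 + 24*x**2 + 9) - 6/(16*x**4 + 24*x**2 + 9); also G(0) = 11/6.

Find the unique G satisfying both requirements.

G'(x) has the shape u'v + uv' for u = 1/(2*x**2 + 3/2) and v = 2 - x — it is the derivative of the product u*v.
A general antiderivative is (2 - x)/(2*x**2 + 3/2) + C.
The condition gives C = 11/6 - (4/3) = 1/2.
So G(x) = (4*x**2 - 4*x + 11)/(2*(4*x**2 + 3)).
Check: d/dx[(4*x**2 - 4*x + 11)/(2*(4*x**2 + 3))] = (8*x**2 - 32*x - 6)/(16*x**4 + 24*x**2 + 9), which equals G'(x).

G(x) = (4*x**2 - 4*x + 11)/(2*(4*x**2 + 3))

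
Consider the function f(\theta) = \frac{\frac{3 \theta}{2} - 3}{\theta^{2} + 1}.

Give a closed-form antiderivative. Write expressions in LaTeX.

An antiderivative is F(\theta) = - \frac{3 \left(- \log{\left(\theta^{2} + 1 \right)} + 4 \operatorname{atan}{\left(\theta \right)}\right)}{4}.

Recover f(\theta) by differentiating a candidate F(\theta); any mismatch rules it out.
Check: d/d\theta[- \frac{3 \left(- \log{\left(\theta^{2} + 1 \right)} + 4 \operatorname{atan}{\left(\theta \right)}\right)}{4}] = \frac{3 \theta - 6}{2 \theta^{2} + 2}, which equals f(\theta).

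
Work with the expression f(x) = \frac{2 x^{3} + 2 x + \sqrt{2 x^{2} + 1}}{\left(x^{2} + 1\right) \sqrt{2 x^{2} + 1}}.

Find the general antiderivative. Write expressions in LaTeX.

F(x) = \sqrt{2 x^{2} + 1} + \operatorname{atan}{\left(x \right)} + C

A first test for any F(x): its x-derivative must equal f(x) identically.
Check: d/dx[\sqrt{2 x^{2} + 1} + \operatorname{atan}{\left(x \right)}] = \frac{2 x^{3} + 2 x + \sqrt{2 x^{2} + 1}}{x^{2} \sqrt{2 x^{2} + 1} + \sqrt{2 x^{2} + 1}}, which equals f(x).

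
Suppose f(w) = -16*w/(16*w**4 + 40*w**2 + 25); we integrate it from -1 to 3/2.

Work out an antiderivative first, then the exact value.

Antiderivative: F(w) = 1/(2*w**2 + 5/2); value = -5/63

f matches the chain-rule pattern g'(h)*h' with inner function h(w) = 2*w**2 + 5/2; substituting u = h(w) collapses the integral.
F(w) = 1/(2*w**2 + 5/2) is an antiderivative of f.
Check: d/dw[1/(2*w**2 + 5/2)] = -16*w/(16*w**4 + 40*w**2 + 25) = f(w).
F(3/2) = 1/7; F(-1) = 2/9.
Integral = F(3/2) - F(-1) = -5/63.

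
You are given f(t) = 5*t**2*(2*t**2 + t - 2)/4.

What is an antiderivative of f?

Since d/dt undoes antidifferentiation here, F'(t) = f(t) is required of F(t).
Check: d/dt[t**3*(24*t**2 + 15*t - 40)/48] = 5*t**4/2 + 5*t**3/4 - 5*t**2/2, which equals f(t).

An antiderivative is F(t) = t**3*(24*t**2 + 15*t - 40)/48.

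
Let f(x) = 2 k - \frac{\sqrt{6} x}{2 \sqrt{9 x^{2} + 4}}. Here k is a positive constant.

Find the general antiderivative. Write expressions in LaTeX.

Whatever form F(x) takes, F'(x) = f(x) is non-negotiable.
Check: d/dx[2 k x - \frac{\sqrt{\frac{3 x^{2}}{2} + \frac{2}{3}}}{3}] = \frac{4 k \sqrt{9 x^{2} + 4} - \sqrt{6} x}{2 \sqrt{9 x^{2} + 4}}, which equals f(x).

F(x) = 2 k x - \frac{\sqrt{\frac{3 x^{2}}{2} + \frac{2}{3}}}{3} + C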